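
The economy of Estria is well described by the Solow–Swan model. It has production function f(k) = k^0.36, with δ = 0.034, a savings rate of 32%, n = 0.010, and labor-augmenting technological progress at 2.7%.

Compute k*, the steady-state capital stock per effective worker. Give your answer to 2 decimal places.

At the steady state, Δk = 0, so s·k^α = (n + g + δ)·k.
Rearranging, k^(1−α) = s / (n + g + δ).
k^0.64 = 0.32 / (0.010 + 0.027 + 0.034) = 0.32 / 0.071 = 4.5070
k* = 4.5070^(1/0.64) ≈ 10.5123

k* ≈ 10.51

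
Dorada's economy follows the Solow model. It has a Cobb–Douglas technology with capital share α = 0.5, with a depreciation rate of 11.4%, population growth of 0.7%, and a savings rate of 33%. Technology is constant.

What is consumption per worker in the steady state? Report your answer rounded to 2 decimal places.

c* ≈ 1.83

At the steady state, Δk = 0, so s·k^α = (n + δ)·k.
Rearranging, k^(1−α) = s / (n + δ).
k^0.5 = 0.33 / (0.007 + 0.114) = 0.33 / 0.121 = 2.7273
k* = 2.7273^(1/0.5) ≈ 7.4382
y* = (k*)^α = 7.4382^0.5 ≈ 2.7273
c* = (1 − s)·y* = (1 − 0.33) × 2.7273 ≈ 1.8273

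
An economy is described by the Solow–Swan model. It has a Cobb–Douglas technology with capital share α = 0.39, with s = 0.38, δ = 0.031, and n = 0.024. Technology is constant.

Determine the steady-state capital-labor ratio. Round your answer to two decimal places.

k* ≈ 23.77

In steady state, investment equals break-even investment: s·k^α = (n + δ)·k.
Dividing both sides by k: k^(1−α) = s / (n + δ).
k^0.61 = 0.38 / (0.024 + 0.031) = 0.38 / 0.055 = 6.9091
k* = 6.9091^(1/0.61) ≈ 23.7739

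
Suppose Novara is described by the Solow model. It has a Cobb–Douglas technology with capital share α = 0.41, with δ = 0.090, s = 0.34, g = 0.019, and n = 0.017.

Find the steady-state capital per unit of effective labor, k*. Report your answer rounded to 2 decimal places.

k* ≈ 5.38

At the steady state, Δk = 0, so s·k^α = (n + g + δ)·k.
Rearranging, k^(1−α) = s / (n + g + δ).
k^0.59 = 0.34 / (0.017 + 0.019 + 0.090) = 0.34 / 0.126 = 2.6984
k* = 2.6984^(1/0.59) ≈ 5.3788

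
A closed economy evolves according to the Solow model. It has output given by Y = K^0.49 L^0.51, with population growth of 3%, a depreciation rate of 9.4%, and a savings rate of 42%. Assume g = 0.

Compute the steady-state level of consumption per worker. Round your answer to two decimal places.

c* ≈ 1.87

In steady state, investment equals break-even investment: s·k^α = (n + δ)·k.
Rearranging, k^(1−α) = s / (n + δ).
k^0.51 = 0.42 / (0.030 + 0.094) = 0.42 / 0.124 = 3.3871
k* = 3.3871^(1/0.51) ≈ 10.9365
y* = (k*)^α = 10.9365^0.49 ≈ 3.2289
c* = (1 − s)·y* = (1 − 0.42) × 3.2289 ≈ 1.8728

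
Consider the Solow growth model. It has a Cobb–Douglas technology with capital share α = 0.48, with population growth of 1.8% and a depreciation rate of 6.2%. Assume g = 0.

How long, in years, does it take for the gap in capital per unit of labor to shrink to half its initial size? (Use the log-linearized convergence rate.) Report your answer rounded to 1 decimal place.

Near the steady state the convergence rate is λ = (1 − α)(n + δ).
λ = (1 − 0.48) × 0.080 = 0.52 × 0.080 = 0.0416
Half-life = ln 2 / λ = 0.6931 / 0.0416 ≈ 16.66 years

about 16.7 years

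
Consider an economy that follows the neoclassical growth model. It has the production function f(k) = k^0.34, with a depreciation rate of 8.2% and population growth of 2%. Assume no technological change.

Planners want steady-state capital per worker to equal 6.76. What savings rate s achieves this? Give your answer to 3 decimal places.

In steady state, investment equals break-even investment: s·k^α = (n + δ)·k.
So s / (n + δ) = (k*)^(1−α) = 6.76^0.66 = 3.5299.
Therefore s = 3.5299 × (n + δ) = 3.5299 × 0.102 = 0.3600.

s ≈ 0.360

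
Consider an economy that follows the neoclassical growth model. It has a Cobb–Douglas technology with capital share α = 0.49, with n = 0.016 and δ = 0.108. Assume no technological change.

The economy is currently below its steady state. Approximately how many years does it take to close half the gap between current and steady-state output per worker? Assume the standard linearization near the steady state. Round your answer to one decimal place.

Near the steady state the convergence rate is λ = (1 − α)(n + δ).
λ = (1 − 0.49) × 0.124 = 0.51 × 0.124 = 0.06324
Half-life = ln 2 / λ = 0.6931 / 0.06324 ≈ 10.96 years

half-life ≈ 11.0 years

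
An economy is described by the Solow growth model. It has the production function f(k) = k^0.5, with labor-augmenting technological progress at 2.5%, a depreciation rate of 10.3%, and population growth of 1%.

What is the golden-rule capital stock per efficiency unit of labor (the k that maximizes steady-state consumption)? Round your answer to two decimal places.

The golden rule sets f'(k) = n + g + δ, i.e. α·k^(α−1) = n + g + δ.
So k^(1−α) = α / (n + g + δ) = 0.5 / 0.138 = 3.6232.
k_gold = 3.6232^(1/0.5) ≈ 13.1276

k_gold ≈ 13.13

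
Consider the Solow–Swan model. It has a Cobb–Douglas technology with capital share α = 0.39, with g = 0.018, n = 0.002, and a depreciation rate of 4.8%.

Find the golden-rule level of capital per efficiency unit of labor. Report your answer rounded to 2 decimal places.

k_gold ≈ 17.52

The golden rule sets f'(k) = n + g + δ, i.e. α·k^(α−1) = n + g + δ.
So k^(1−α) = α / (n + g + δ) = 0.39 / 0.068 = 5.7353.
k_gold = 5.7353^(1/0.61) ≈ 17.5200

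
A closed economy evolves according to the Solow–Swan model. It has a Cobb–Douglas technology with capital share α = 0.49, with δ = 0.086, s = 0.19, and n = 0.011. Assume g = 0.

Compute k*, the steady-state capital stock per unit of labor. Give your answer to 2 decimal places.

k* ≈ 3.74

At the steady state, Δk = 0, so s·k^α = (n + δ)·k.
Dividing both sides by k: k^(1−α) = s / (n + δ).
k^0.51 = 0.19 / (0.011 + 0.086) = 0.19 / 0.097 = 1.9588
k* = 1.9588^(1/0.51) ≈ 3.7371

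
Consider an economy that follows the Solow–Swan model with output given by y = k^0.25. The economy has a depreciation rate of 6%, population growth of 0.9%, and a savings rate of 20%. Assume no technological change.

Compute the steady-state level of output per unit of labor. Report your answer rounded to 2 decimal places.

y* ≈ 1.43

Steady state requires s·f(k) = (n + δ)·k, i.e. s·k^α = (n + δ)·k.
Rearranging, k^(1−α) = s / (n + δ).
k^0.75 = 0.20 / (0.009 + 0.060) = 0.20 / 0.069 = 2.8986
k* = 2.8986^(1/0.75) ≈ 4.1329
y* = (k*)^α = 4.1329^0.25 ≈ 1.4258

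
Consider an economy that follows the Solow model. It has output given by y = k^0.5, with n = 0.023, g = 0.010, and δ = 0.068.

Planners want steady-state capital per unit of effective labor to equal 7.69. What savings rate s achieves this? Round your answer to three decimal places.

Steady state requires s·f(k) = (n + g + δ)·k, i.e. s·k^α = (n + g + δ)·k.
So s / (n + g + δ) = (k*)^(1−α) = 7.69^0.5 = 2.7731.
Therefore s = 2.7731 × (n + g + δ) = 2.7731 × 0.101 = 0.2801.

s ≈ 0.280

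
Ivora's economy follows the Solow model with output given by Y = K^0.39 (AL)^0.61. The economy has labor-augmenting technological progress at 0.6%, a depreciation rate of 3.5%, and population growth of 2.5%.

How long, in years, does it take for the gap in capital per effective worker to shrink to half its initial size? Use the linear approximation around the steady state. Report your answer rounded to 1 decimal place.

Near the steady state the convergence rate is λ = (1 − α)(n + g + δ).
λ = (1 − 0.39) × 0.066 = 0.61 × 0.066 = 0.04026
Half-life = ln 2 / λ = 0.6931 / 0.04026 ≈ 17.22 years

half-life ≈ 17.2 years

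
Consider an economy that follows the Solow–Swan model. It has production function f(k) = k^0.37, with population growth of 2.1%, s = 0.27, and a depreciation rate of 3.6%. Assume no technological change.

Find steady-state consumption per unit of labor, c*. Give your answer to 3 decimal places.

c* ≈ 1.820

In steady state, investment equals break-even investment: s·k^α = (n + δ)·k.
Dividing both sides by k: k^(1−α) = s / (n + δ).
k^0.63 = 0.27 / (0.021 + 0.036) = 0.27 / 0.057 = 4.7368
k* = 4.7368^(1/0.63) ≈ 11.8086
y* = (k*)^α = 11.8086^0.37 ≈ 2.4929
c* = (1 − s)·y* = (1 − 0.27) × 2.4929 ≈ 1.8198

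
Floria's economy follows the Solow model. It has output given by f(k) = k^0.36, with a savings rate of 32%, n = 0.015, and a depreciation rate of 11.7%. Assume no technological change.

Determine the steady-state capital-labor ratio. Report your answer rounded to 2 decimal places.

k* = 3.99

At the steady state, Δk = 0, so s·k^α = (n + δ)·k.
Rearranging, k^(1−α) = s / (n + δ).
k^0.64 = 0.32 / (0.015 + 0.117) = 0.32 / 0.132 = 2.4242
k* = 2.4242^(1/0.64) ≈ 3.9892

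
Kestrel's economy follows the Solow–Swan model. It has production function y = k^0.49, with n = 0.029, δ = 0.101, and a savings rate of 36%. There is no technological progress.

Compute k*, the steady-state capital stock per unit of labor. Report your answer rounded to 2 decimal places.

Steady state requires s·f(k) = (n + δ)·k, i.e. s·k^α = (n + δ)·k.
Rearranging, k^(1−α) = s / (n + δ).
k^0.51 = 0.36 / (0.029 + 0.101) = 0.36 / 0.130 = 2.7692
k* = 2.7692^(1/0.51) ≈ 7.3682

k* = 7.37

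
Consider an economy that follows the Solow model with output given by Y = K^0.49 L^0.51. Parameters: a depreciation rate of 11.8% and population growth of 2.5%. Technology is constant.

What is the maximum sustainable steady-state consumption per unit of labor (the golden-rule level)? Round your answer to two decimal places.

c_gold ≈ 1.67

At the golden rule, f'(k) = n + δ, so α·k^(α−1) = n + δ and k_gold = (α/(n + δ))^(1/(1−α)).
k_gold = (0.49/0.143)^(1/0.51) = 3.4266^1.9608 ≈ 11.1882
c_gold = f(k_gold) − (n + δ)·k_gold = 3.2651 − 0.143×11.1882 ≈ 1.6652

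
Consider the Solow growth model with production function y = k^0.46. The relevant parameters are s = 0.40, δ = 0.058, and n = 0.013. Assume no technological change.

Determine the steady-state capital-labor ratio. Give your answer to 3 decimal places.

At the steady state, Δk = 0, so s·k^α = (n + δ)·k.
Dividing both sides by k: k^(1−α) = s / (n + δ).
k^0.54 = 0.40 / (0.013 + 0.058) = 0.40 / 0.071 = 5.6338
k* = 5.6338^(1/0.54) ≈ 24.5682

k* ≈ 24.568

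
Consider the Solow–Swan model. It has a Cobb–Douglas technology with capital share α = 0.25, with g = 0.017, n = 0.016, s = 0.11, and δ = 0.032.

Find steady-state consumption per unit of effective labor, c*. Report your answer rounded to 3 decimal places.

In steady state, investment equals break-even investment: s·k^α = (n + g + δ)·k.
Dividing both sides by k: k^(1−α) = s / (n + g + δ).
k^0.75 = 0.11 / (0.016 + 0.017 + 0.032) = 0.11 / 0.065 = 1.6923
k* = 1.6923^(1/0.75) ≈ 2.0167
y* = (k*)^α = 2.0167^0.25 ≈ 1.1917
c* = (1 − s)·y* = (1 − 0.11) × 1.1917 ≈ 1.0606

c* ≈ 1.061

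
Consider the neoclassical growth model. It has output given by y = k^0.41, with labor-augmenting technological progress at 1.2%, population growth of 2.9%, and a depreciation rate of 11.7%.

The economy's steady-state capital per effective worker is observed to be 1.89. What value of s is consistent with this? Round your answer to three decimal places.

At the steady state, Δk = 0, so s·k^α = (n + g + δ)·k.
So s / (n + g + δ) = (k*)^(1−α) = 1.89^0.59 = 1.4558.
Therefore s = 1.4558 × (n + g + δ) = 1.4558 × 0.158 = 0.2300.

s ≈ 0.230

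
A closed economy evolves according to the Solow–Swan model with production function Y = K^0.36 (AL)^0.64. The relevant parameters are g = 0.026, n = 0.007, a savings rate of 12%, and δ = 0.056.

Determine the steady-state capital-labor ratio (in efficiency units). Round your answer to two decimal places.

At the steady state, Δk = 0, so s·k^α = (n + g + δ)·k.
Rearranging, k^(1−α) = s / (n + g + δ).
k^0.64 = 0.12 / (0.007 + 0.026 + 0.056) = 0.12 / 0.089 = 1.3483
k* = 1.3483^(1/0.64) ≈ 1.5951

k* ≈ 1.60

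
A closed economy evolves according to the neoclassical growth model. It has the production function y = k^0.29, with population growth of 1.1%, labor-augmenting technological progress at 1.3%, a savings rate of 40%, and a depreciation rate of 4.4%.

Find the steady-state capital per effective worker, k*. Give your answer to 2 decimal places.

k* = 12.13

Steady state requires s·f(k) = (n + g + δ)·k, i.e. s·k^α = (n + g + δ)·k.
Rearranging, k^(1−α) = s / (n + g + δ).
k^0.71 = 0.40 / (0.011 + 0.013 + 0.044) = 0.40 / 0.068 = 5.8824
k* = 5.8824^(1/0.71) ≈ 12.1305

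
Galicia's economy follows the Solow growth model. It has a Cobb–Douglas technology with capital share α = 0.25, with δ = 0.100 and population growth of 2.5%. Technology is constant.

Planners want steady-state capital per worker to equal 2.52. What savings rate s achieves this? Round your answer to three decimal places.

In steady state, investment equals break-even investment: s·k^α = (n + δ)·k.
So s / (n + δ) = (k*)^(1−α) = 2.52^0.75 = 2.0001.
Therefore s = 2.0001 × (n + δ) = 2.0001 × 0.125 = 0.2500.

s ≈ 0.250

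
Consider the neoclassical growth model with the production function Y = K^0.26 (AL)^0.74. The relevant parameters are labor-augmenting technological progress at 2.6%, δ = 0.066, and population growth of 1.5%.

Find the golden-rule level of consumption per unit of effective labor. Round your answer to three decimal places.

At the golden rule, f'(k) = n + g + δ, so α·k^(α−1) = n + g + δ and k_gold = (α/(n + g + δ))^(1/(1−α)).
k_gold = (0.26/0.107)^(1/0.74) = 2.4299^1.3514 ≈ 3.3196
c_gold = f(k_gold) − (n + g + δ)·k_gold = 1.3661 − 0.107×3.3196 ≈ 1.0109

c_gold ≈ 1.011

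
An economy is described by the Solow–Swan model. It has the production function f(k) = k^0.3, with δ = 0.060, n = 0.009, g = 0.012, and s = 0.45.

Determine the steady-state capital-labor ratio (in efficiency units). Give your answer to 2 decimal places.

k* = 11.59

At the steady state, Δk = 0, so s·k^α = (n + g + δ)·k.
Dividing both sides by k: k^(1−α) = s / (n + g + δ).
k^0.7 = 0.45 / (0.009 + 0.012 + 0.060) = 0.45 / 0.081 = 5.5556
k* = 5.5556^(1/0.7) ≈ 11.5851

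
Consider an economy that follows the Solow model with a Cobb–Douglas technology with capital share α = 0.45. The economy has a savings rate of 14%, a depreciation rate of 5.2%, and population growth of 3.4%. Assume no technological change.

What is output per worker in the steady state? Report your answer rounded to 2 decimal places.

In steady state, investment equals break-even investment: s·k^α = (n + δ)·k.
Dividing both sides by k: k^(1−α) = s / (n + δ).
k^0.55 = 0.14 / (0.034 + 0.052) = 0.14 / 0.086 = 1.6279
k* = 1.6279^(1/0.55) ≈ 2.4254
y* = (k*)^α = 2.4254^0.45 ≈ 1.4899

y* ≈ 1.49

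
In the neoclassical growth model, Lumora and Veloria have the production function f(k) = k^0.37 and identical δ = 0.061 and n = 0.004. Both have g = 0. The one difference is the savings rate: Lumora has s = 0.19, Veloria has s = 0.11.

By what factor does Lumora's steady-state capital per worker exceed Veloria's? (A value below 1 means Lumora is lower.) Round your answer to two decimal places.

k*_L / k*_V ≈ 2.38

Steady-state k* = [s/(n + δ)]^(1/(1−α)), so the ratio is [ (s_L/(n + δ)_L) / (s_V/(n + δ)_V) ]^1.5873.
s_L/(n + δ)_L = 0.19/0.065 = 2.9231; s_V/(n + δ)_V = 0.11/0.065 = 1.6923.
Ratio = (2.9231/1.6923)^1.5873 = 1.7273^1.5873 ≈ 2.3811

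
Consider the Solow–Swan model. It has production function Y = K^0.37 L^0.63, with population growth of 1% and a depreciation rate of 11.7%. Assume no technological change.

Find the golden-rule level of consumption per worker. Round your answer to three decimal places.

c_gold ≈ 1.181

At the golden rule, f'(k) = n + δ, so α·k^(α−1) = n + δ and k_gold = (α/(n + δ))^(1/(1−α)).
k_gold = (0.37/0.127)^(1/0.63) = 2.9134^1.5873 ≈ 5.4594
c_gold = f(k_gold) − (n + δ)·k_gold = 1.8739 − 0.127×5.4594 ≈ 1.1806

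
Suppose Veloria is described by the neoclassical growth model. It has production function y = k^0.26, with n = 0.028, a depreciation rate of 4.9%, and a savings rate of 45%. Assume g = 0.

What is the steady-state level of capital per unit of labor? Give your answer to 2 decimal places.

Steady state requires s·f(k) = (n + δ)·k, i.e. s·k^α = (n + δ)·k.
Rearranging, k^(1−α) = s / (n + δ).
k^0.74 = 0.45 / (0.028 + 0.049) = 0.45 / 0.077 = 5.8442
k* = 5.8442^(1/0.74) ≈ 10.8671

k* = 10.87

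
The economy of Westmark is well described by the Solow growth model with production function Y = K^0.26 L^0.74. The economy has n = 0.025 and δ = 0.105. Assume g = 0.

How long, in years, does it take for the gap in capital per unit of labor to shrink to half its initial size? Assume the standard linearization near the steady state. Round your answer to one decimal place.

about 7.2 years

Near the steady state the convergence rate is λ = (1 − α)(n + δ).
λ = (1 − 0.26) × 0.130 = 0.74 × 0.130 = 0.0962
Half-life = ln 2 / λ = 0.6931 / 0.0962 ≈ 7.20 years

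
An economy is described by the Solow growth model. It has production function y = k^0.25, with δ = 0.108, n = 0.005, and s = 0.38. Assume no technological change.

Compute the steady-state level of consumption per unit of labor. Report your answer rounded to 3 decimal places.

At the steady state, Δk = 0, so s·k^α = (n + δ)·k.
Rearranging, k^(1−α) = s / (n + δ).
k^0.75 = 0.38 / (0.005 + 0.108) = 0.38 / 0.113 = 3.3628
k* = 3.3628^(1/0.75) ≈ 5.0381
y* = (k*)^α = 5.0381^0.25 ≈ 1.4982
c* = (1 − s)·y* = (1 − 0.38) × 1.4982 ≈ 0.9289

c* = 0.929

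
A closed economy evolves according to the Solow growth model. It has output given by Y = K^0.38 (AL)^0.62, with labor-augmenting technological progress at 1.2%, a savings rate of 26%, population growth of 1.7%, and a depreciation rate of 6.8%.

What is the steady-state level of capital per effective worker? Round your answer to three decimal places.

k* = 4.905

In steady state, investment equals break-even investment: s·k^α = (n + g + δ)·k.
Dividing both sides by k: k^(1−α) = s / (n + g + δ).
k^0.62 = 0.26 / (0.017 + 0.012 + 0.068) = 0.26 / 0.097 = 2.6804
k* = 2.6804^(1/0.62) ≈ 4.9051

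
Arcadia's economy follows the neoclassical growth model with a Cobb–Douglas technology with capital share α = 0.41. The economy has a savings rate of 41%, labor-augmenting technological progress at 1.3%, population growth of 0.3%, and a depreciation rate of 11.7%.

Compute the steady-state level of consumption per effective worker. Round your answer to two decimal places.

In steady state, investment equals break-even investment: s·k^α = (n + g + δ)·k.
Rearranging, k^(1−α) = s / (n + g + δ).
k^0.59 = 0.41 / (0.003 + 0.013 + 0.117) = 0.41 / 0.133 = 3.0827
k* = 3.0827^(1/0.59) ≈ 6.7406
y* = (k*)^α = 6.7406^0.41 ≈ 2.1866
c* = (1 − s)·y* = (1 − 0.41) × 2.1866 ≈ 1.2901

c* ≈ 1.29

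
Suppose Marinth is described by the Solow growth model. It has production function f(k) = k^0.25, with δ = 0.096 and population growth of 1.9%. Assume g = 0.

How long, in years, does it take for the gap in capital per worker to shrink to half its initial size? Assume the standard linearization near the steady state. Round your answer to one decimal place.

Near the steady state the convergence rate is λ = (1 − α)(n + δ).
λ = (1 − 0.25) × 0.115 = 0.75 × 0.115 = 0.08625
Half-life = ln 2 / λ = 0.6931 / 0.08625 ≈ 8.04 years

half-life ≈ 8.0 years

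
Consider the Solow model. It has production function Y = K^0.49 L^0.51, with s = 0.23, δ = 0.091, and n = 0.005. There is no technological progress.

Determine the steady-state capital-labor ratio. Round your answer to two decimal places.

k* = 5.55

Steady state requires s·f(k) = (n + δ)·k, i.e. s·k^α = (n + δ)·k.
Rearranging, k^(1−α) = s / (n + δ).
k^0.51 = 0.23 / (0.005 + 0.091) = 0.23 / 0.096 = 2.3958
k* = 2.3958^(1/0.51) ≈ 5.5465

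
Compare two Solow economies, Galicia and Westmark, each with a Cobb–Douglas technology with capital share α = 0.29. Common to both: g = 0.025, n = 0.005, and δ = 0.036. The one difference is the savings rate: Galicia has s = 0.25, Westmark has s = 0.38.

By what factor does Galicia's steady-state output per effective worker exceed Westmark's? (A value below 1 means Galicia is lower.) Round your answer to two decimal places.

y*_G / y*_W ≈ 0.84

Steady-state y* = [s/(n + g + δ)]^(α/(1−α)), so the ratio is [ (s_G/(n + g + δ)_G) / (s_W/(n + g + δ)_W) ]^0.4085.
s_G/(n + g + δ)_G = 0.25/0.066 = 3.7879; s_W/(n + g + δ)_W = 0.38/0.066 = 5.7576.
Ratio = (3.7879/5.7576)^0.4085 = 0.6579^0.4085 ≈ 0.8428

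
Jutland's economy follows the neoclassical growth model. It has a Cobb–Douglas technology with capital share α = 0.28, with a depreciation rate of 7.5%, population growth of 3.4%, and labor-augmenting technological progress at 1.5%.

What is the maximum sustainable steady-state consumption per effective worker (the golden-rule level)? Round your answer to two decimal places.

At the golden rule, f'(k) = n + g + δ, so α·k^(α−1) = n + g + δ and k_gold = (α/(n + g + δ))^(1/(1−α)).
k_gold = (0.28/0.124)^(1/0.72) = 2.2581^1.3889 ≈ 3.0997
c_gold = f(k_gold) − (n + g + δ)·k_gold = 1.3727 − 0.124×3.0997 ≈ 0.9883

c_gold ≈ 0.99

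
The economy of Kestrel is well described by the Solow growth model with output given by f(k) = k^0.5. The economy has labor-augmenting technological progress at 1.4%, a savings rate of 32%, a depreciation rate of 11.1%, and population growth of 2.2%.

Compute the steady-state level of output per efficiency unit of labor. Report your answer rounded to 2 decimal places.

y* ≈ 2.18

In steady state, investment equals break-even investment: s·k^α = (n + g + δ)·k.
Rearranging, k^(1−α) = s / (n + g + δ).
k^0.5 = 0.32 / (0.022 + 0.014 + 0.111) = 0.32 / 0.147 = 2.1769
k* = 2.1769^(1/0.5) ≈ 4.7389
y* = (k*)^α = 4.7389^0.5 ≈ 2.1769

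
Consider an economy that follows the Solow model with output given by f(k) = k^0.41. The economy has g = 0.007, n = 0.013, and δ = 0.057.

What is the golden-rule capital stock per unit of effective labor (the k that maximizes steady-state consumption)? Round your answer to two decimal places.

The golden rule sets f'(k) = n + g + δ, i.e. α·k^(α−1) = n + g + δ.
So k^(1−α) = α / (n + g + δ) = 0.41 / 0.077 = 5.3247.
k_gold = 5.3247^(1/0.59) ≈ 17.0219

k_gold ≈ 17.02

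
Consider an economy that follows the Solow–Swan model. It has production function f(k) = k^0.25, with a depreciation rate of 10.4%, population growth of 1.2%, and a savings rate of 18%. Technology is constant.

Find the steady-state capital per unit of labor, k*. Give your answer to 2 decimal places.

Steady state requires s·f(k) = (n + δ)·k, i.e. s·k^α = (n + δ)·k.
Dividing both sides by k: k^(1−α) = s / (n + δ).
k^0.75 = 0.18 / (0.012 + 0.104) = 0.18 / 0.116 = 1.5517
k* = 1.5517^(1/0.75) ≈ 1.7964

k* = 1.80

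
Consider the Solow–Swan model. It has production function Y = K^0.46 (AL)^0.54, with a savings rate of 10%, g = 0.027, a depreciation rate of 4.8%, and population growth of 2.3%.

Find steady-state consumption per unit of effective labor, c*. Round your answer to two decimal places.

At the steady state, Δk = 0, so s·k^α = (n + g + δ)·k.
Rearranging, k^(1−α) = s / (n + g + δ).
k^0.54 = 0.10 / (0.023 + 0.027 + 0.048) = 0.10 / 0.098 = 1.0204
k* = 1.0204^(1/0.54) ≈ 1.0381
y* = (k*)^α = 1.0381^0.46 ≈ 1.0173
c* = (1 − s)·y* = (1 − 0.10) × 1.0173 ≈ 0.9156

c* = 0.92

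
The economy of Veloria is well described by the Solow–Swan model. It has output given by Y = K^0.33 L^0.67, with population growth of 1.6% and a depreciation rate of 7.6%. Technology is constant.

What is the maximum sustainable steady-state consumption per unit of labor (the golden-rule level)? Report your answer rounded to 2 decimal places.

At the golden rule, f'(k) = n + δ, so α·k^(α−1) = n + δ and k_gold = (α/(n + δ))^(1/(1−α)).
k_gold = (0.33/0.092)^(1/0.67) = 3.5870^1.4925 ≈ 6.7288
c_gold = f(k_gold) − (n + δ)·k_gold = 1.8759 − 0.092×6.7288 ≈ 1.2569

c_gold ≈ 1.26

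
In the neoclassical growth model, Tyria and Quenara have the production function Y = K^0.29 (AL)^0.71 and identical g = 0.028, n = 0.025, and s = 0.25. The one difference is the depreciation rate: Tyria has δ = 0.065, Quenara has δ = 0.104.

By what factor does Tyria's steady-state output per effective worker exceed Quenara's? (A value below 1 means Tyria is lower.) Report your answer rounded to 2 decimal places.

Steady-state y* = [s/(n + g + δ)]^(α/(1−α)), so the ratio is [ (s_T/(n + g + δ)_T) / (s_Q/(n + g + δ)_Q) ]^0.4085.
s_T/(n + g + δ)_T = 0.25/0.118 = 2.1186; s_Q/(n + g + δ)_Q = 0.25/0.157 = 1.5924.
Ratio = (2.1186/1.5924)^0.4085 = 1.3304^0.4085 ≈ 1.1237

y*_T / y*_Q ≈ 1.12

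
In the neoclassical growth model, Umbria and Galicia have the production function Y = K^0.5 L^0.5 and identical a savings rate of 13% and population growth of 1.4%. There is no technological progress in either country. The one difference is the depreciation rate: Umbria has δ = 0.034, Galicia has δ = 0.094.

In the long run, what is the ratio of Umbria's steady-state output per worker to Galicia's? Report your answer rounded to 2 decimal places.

Steady-state y* = [s/(n + δ)]^(α/(1−α)), so the ratio is [ (s_U/(n + δ)_U) / (s_G/(n + δ)_G) ]^1.
s_U/(n + δ)_U = 0.13/0.048 = 2.7083; s_G/(n + δ)_G = 0.13/0.108 = 1.2037.
Ratio = (2.7083/1.2037)^1 = 2.2500^1 ≈ 2.2500

y*_U / y*_G ≈ 2.25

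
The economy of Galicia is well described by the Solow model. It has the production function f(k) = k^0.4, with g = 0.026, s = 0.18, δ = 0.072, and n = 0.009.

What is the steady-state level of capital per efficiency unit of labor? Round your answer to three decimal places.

Steady state requires s·f(k) = (n + g + δ)·k, i.e. s·k^α = (n + g + δ)·k.
Dividing both sides by k: k^(1−α) = s / (n + g + δ).
k^0.6 = 0.18 / (0.009 + 0.026 + 0.072) = 0.18 / 0.107 = 1.6822
k* = 1.6822^(1/0.6) ≈ 2.3794

k* ≈ 2.379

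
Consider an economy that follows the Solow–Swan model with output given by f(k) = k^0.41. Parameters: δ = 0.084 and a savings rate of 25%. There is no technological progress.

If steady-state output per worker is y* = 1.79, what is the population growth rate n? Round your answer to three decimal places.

In steady state, investment equals break-even investment: s·k^α = (n + δ)·k.
Since y* = [s/(n + δ)]^(α/(1−α)), we have s/(n + δ) = (y*)^((1−α)/α) = 1.79^1.439 = 2.3113.
Therefore n + δ = s / 2.3113 = 0.25 / 2.3113 = 0.1082, so n = 0.1082 − 0.084 = 0.0242.

n ≈ 0.024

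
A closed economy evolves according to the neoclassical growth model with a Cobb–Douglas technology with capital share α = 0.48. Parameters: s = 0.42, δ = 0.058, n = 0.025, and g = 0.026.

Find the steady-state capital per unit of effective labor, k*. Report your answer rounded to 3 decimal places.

Steady state requires s·f(k) = (n + g + δ)·k, i.e. s·k^α = (n + g + δ)·k.
Rearranging, k^(1−α) = s / (n + g + δ).
k^0.52 = 0.42 / (0.025 + 0.026 + 0.058) = 0.42 / 0.109 = 3.8532
k* = 3.8532^(1/0.52) ≈ 13.3838

k* ≈ 13.384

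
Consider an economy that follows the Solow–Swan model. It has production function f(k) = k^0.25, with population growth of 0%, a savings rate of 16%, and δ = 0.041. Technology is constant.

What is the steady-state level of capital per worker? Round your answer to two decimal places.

In steady state, investment equals break-even investment: s·k^α = (n + δ)·k.
Rearranging, k^(1−α) = s / (n + δ).
k^0.75 = 0.16 / (0.000 + 0.041) = 0.16 / 0.041 = 3.9024
k* = 3.9024^(1/0.75) ≈ 6.1439

k* ≈ 6.14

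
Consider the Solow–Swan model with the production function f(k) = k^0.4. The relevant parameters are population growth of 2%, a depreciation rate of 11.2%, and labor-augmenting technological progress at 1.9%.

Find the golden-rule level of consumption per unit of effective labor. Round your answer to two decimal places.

At the golden rule, f'(k) = n + g + δ, so α·k^(α−1) = n + g + δ and k_gold = (α/(n + g + δ))^(1/(1−α)).
k_gold = (0.4/0.151)^(1/0.6) = 2.6490^1.6667 ≈ 5.0717
c_gold = f(k_gold) − (n + g + δ)·k_gold = 1.9145 − 0.151×5.0717 ≈ 1.1487

c_gold ≈ 1.15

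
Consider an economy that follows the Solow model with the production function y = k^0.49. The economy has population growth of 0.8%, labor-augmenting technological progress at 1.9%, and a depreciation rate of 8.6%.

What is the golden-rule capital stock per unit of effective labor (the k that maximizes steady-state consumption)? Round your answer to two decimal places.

The golden rule sets f'(k) = n + g + δ, i.e. α·k^(α−1) = n + g + δ.
So k^(1−α) = α / (n + g + δ) = 0.49 / 0.113 = 4.3363.
k_gold = 4.3363^(1/0.51) ≈ 17.7523

k_gold ≈ 17.75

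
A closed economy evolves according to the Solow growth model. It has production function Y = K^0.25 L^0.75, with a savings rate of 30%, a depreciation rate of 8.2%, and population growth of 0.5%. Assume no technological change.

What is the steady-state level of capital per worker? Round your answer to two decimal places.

k* = 5.21

Steady state requires s·f(k) = (n + δ)·k, i.e. s·k^α = (n + δ)·k.
Rearranging, k^(1−α) = s / (n + δ).
k^0.75 = 0.30 / (0.005 + 0.082) = 0.30 / 0.087 = 3.4483
k* = 3.4483^(1/0.75) ≈ 5.2096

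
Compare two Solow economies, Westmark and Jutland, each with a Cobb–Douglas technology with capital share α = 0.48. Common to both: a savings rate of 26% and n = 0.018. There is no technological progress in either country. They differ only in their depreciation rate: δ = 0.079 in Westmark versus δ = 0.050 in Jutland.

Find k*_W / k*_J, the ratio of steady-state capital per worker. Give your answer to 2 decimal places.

Steady-state k* = [s/(n + δ)]^(1/(1−α)), so the ratio is [ (s_W/(n + δ)_W) / (s_J/(n + δ)_J) ]^1.9231.
s_W/(n + δ)_W = 0.26/0.097 = 2.6804; s_J/(n + δ)_J = 0.26/0.068 = 3.8235.
Ratio = (2.6804/3.8235)^1.9231 = 0.7010^1.9231 ≈ 0.5050

k*_W / k*_J ≈ 0.51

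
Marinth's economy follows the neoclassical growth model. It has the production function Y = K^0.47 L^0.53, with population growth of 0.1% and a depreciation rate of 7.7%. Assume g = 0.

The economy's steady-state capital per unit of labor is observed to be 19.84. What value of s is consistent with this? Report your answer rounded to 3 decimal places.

s ≈ 0.380

In steady state, investment equals break-even investment: s·k^α = (n + δ)·k.
So s / (n + δ) = (k*)^(1−α) = 19.84^0.53 = 4.8719.
Therefore s = 4.8719 × (n + δ) = 4.8719 × 0.078 = 0.3800.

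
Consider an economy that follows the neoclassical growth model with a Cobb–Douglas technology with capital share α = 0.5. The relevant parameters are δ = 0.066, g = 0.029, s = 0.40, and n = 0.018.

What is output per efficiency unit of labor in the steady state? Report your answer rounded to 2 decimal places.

At the steady state, Δk = 0, so s·k^α = (n + g + δ)·k.
Dividing both sides by k: k^(1−α) = s / (n + g + δ).
k^0.5 = 0.40 / (0.018 + 0.029 + 0.066) = 0.40 / 0.113 = 3.5398
k* = 3.5398^(1/0.5) ≈ 12.5302
y* = (k*)^α = 12.5302^0.5 ≈ 3.5398

y* = 3.54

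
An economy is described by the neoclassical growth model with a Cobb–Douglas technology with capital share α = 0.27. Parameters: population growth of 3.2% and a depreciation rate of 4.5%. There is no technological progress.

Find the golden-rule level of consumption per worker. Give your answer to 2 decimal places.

c_gold ≈ 1.16

At the golden rule, f'(k) = n + δ, so α·k^(α−1) = n + δ and k_gold = (α/(n + δ))^(1/(1−α)).
k_gold = (0.27/0.077)^(1/0.73) = 3.5065^1.3699 ≈ 5.5773
c_gold = f(k_gold) − (n + δ)·k_gold = 1.5905 − 0.077×5.5773 ≈ 1.1610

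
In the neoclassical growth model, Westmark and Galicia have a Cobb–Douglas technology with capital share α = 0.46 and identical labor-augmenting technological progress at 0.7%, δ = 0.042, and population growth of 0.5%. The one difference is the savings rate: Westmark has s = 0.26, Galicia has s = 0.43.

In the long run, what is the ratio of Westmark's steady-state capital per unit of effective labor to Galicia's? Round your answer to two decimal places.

k*_W / k*_G ≈ 0.39

Steady-state k* = [s/(n + g + δ)]^(1/(1−α)), so the ratio is [ (s_W/(n + g + δ)_W) / (s_G/(n + g + δ)_G) ]^1.8519.
s_W/(n + g + δ)_W = 0.26/0.054 = 4.8148; s_G/(n + g + δ)_G = 0.43/0.054 = 7.9630.
Ratio = (4.8148/7.9630)^1.8519 = 0.6046^1.8519 ≈ 0.3938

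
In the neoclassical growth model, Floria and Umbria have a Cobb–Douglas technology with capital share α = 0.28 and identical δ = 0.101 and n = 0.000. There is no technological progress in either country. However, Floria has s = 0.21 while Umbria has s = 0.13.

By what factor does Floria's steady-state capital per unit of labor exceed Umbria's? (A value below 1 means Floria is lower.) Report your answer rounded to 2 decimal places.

Steady-state k* = [s/(n + δ)]^(1/(1−α)), so the ratio is [ (s_F/(n + δ)_F) / (s_U/(n + δ)_U) ]^1.3889.
s_F/(n + δ)_F = 0.21/0.101 = 2.0792; s_U/(n + δ)_U = 0.13/0.101 = 1.2871.
Ratio = (2.0792/1.2871)^1.3889 = 1.6154^1.3889 ≈ 1.9466

ratio ≈ 1.95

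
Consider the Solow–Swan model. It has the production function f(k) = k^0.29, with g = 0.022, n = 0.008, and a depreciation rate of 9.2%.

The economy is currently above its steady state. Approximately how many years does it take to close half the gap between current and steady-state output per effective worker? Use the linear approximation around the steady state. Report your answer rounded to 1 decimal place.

Near the steady state the convergence rate is λ = (1 − α)(n + g + δ).
λ = (1 − 0.29) × 0.122 = 0.71 × 0.122 = 0.08662
Half-life = ln 2 / λ = 0.6931 / 0.08662 ≈ 8.00 years

about 8.0 years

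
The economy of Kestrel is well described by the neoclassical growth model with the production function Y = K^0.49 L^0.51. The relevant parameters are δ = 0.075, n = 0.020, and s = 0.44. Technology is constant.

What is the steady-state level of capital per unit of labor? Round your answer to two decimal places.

k* = 20.20

In steady state, investment equals break-even investment: s·k^α = (n + δ)·k.
Rearranging, k^(1−α) = s / (n + δ).
k^0.51 = 0.44 / (0.020 + 0.075) = 0.44 / 0.095 = 4.6316
k* = 4.6316^(1/0.51) ≈ 20.2002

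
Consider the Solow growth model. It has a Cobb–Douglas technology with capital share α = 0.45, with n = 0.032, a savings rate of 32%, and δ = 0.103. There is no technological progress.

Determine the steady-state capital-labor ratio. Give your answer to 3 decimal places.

In steady state, investment equals break-even investment: s·k^α = (n + δ)·k.
Rearranging, k^(1−α) = s / (n + δ).
k^0.55 = 0.32 / (0.032 + 0.103) = 0.32 / 0.135 = 2.3704
k* = 2.3704^(1/0.55) ≈ 4.8028

k* = 4.803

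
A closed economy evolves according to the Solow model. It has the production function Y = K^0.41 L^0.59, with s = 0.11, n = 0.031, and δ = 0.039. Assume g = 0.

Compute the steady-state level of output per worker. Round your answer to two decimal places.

y* ≈ 1.37

In steady state, investment equals break-even investment: s·k^α = (n + δ)·k.
Dividing both sides by k: k^(1−α) = s / (n + δ).
k^0.59 = 0.11 / (0.031 + 0.039) = 0.11 / 0.070 = 1.5714
k* = 1.5714^(1/0.59) ≈ 2.1512
y* = (k*)^α = 2.1512^0.41 ≈ 1.3690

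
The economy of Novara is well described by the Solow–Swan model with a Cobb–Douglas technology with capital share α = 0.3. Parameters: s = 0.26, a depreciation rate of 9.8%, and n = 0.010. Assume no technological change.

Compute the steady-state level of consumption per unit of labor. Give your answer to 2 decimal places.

Steady state requires s·f(k) = (n + δ)·k, i.e. s·k^α = (n + δ)·k.
Dividing both sides by k: k^(1−α) = s / (n + δ).
k^0.7 = 0.26 / (0.010 + 0.098) = 0.26 / 0.108 = 2.4074
k* = 2.4074^(1/0.7) ≈ 3.5081
y* = (k*)^α = 3.5081^0.3 ≈ 1.4572
c* = (1 − s)·y* = (1 − 0.26) × 1.4572 ≈ 1.0783

c* ≈ 1.08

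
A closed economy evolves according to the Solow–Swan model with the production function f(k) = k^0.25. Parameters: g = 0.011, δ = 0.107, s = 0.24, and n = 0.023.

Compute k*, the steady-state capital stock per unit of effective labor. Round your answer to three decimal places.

In steady state, investment equals break-even investment: s·k^α = (n + g + δ)·k.
Dividing both sides by k: k^(1−α) = s / (n + g + δ).
k^0.75 = 0.24 / (0.023 + 0.011 + 0.107) = 0.24 / 0.141 = 1.7021
k* = 1.7021^(1/0.75) ≈ 2.0323

k* = 2.032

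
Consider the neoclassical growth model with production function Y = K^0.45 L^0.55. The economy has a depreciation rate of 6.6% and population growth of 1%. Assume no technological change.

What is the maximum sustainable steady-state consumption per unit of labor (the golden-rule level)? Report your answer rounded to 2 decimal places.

c_gold ≈ 2.36

At the golden rule, f'(k) = n + δ, so α·k^(α−1) = n + δ and k_gold = (α/(n + δ))^(1/(1−α)).
k_gold = (0.45/0.076)^(1/0.55) = 5.9211^1.8182 ≈ 25.3736
c_gold = f(k_gold) − (n + δ)·k_gold = 4.2852 − 0.076×25.3736 ≈ 2.3568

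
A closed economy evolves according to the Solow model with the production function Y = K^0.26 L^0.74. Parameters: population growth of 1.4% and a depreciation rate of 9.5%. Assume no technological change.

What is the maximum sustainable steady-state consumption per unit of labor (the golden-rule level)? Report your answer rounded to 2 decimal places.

c_gold ≈ 1.00

At the golden rule, f'(k) = n + δ, so α·k^(α−1) = n + δ and k_gold = (α/(n + δ))^(1/(1−α)).
k_gold = (0.26/0.109)^(1/0.74) = 2.3853^1.3514 ≈ 3.2375
c_gold = f(k_gold) − (n + δ)·k_gold = 1.3572 − 0.109×3.2375 ≈ 1.0043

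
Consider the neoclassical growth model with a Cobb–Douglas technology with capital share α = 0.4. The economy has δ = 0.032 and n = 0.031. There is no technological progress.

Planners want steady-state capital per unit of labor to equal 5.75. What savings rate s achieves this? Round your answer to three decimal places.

s ≈ 0.180

Steady state requires s·f(k) = (n + δ)·k, i.e. s·k^α = (n + δ)·k.
So s / (n + δ) = (k*)^(1−α) = 5.75^0.6 = 2.8563.
Therefore s = 2.8563 × (n + δ) = 2.8563 × 0.063 = 0.1799.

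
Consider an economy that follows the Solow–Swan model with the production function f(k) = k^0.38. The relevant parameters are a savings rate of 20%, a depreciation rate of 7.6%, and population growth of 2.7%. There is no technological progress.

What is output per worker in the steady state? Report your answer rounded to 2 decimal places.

At the steady state, Δk = 0, so s·k^α = (n + δ)·k.
Dividing both sides by k: k^(1−α) = s / (n + δ).
k^0.62 = 0.20 / (0.027 + 0.076) = 0.20 / 0.103 = 1.9417
k* = 1.9417^(1/0.62) ≈ 2.9162
y* = (k*)^α = 2.9162^0.38 ≈ 1.5019

y* ≈ 1.50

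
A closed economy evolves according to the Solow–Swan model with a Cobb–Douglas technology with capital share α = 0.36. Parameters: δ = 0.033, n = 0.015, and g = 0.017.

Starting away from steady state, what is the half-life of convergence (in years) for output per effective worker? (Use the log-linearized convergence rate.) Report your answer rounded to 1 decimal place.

half-life ≈ 16.7 years

Near the steady state the convergence rate is λ = (1 − α)(n + g + δ).
λ = (1 − 0.36) × 0.065 = 0.64 × 0.065 = 0.0416
Half-life = ln 2 / λ = 0.6931 / 0.0416 ≈ 16.66 years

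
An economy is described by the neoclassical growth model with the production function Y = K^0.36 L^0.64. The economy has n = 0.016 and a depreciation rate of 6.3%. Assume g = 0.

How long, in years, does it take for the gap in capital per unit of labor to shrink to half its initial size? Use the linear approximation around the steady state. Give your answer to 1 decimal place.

Near the steady state the convergence rate is λ = (1 − α)(n + δ).
λ = (1 − 0.36) × 0.079 = 0.64 × 0.079 = 0.05056
Half-life = ln 2 / λ = 0.6931 / 0.05056 ≈ 13.71 years

half-life ≈ 13.7 years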